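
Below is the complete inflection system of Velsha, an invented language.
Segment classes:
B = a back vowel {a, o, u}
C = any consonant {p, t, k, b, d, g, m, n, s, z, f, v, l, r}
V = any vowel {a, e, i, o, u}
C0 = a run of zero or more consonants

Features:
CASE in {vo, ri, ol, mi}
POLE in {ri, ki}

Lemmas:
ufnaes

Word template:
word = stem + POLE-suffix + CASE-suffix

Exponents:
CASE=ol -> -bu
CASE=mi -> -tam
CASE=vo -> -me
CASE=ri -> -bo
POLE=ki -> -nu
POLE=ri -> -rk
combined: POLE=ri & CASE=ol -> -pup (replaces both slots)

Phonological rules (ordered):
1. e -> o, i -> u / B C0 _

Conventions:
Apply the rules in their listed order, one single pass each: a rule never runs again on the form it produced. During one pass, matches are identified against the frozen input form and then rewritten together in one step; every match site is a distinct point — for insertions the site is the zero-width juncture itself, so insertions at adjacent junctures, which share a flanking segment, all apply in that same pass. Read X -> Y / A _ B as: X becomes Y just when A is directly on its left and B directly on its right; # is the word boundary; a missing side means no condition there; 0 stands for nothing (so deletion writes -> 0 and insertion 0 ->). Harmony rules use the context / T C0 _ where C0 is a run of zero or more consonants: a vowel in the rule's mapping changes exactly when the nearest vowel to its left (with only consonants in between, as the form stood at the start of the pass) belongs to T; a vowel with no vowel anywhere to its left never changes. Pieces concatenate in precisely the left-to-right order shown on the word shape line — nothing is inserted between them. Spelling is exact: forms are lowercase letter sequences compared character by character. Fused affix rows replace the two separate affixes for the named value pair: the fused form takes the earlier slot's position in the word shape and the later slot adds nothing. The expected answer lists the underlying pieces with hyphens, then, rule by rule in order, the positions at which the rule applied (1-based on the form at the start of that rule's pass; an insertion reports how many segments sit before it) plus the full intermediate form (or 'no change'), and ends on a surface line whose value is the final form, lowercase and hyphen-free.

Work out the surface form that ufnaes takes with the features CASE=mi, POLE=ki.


underlying: ufnaes-nu-tam
1. e -> o, i -> u / B C0 _: fires at position(s) 5: ufnaosnutam
surface: ufnaosnutam


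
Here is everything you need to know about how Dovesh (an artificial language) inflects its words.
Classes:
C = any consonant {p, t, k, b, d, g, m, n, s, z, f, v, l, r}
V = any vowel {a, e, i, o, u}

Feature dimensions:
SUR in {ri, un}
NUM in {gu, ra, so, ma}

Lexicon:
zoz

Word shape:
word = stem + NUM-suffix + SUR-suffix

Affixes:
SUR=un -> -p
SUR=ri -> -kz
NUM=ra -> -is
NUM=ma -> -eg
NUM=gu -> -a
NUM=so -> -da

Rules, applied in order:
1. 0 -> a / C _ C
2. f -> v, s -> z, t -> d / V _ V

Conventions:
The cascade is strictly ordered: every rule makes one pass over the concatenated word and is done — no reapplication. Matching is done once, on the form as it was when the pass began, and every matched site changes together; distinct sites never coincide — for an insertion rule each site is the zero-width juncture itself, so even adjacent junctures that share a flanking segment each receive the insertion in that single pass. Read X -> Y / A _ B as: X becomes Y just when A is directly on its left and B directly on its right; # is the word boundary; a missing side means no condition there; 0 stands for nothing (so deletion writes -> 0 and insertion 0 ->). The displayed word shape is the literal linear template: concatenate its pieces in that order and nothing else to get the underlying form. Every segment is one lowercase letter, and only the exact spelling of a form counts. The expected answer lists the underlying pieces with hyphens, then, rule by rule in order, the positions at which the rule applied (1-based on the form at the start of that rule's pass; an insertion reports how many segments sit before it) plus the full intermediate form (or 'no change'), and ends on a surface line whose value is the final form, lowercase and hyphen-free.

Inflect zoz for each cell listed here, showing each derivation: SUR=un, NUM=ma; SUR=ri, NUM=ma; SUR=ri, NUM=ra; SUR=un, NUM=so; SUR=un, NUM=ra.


cell SUR=un, NUM=ma:
underlying: zoz-eg-p
1. 0 -> a / C _ C: inserts after position(s) 5: zozegap
2. f -> v, s -> z, t -> d / V _ V: no change
surface: zozegap

cell SUR=ri, NUM=ma:
underlying: zoz-eg-kz
1. 0 -> a / C _ C: inserts after position(s) 5, 6: zozegakaz
2. f -> v, s -> z, t -> d / V _ V: no change
surface: zozegakaz

cell SUR=ri, NUM=ra:
underlying: zoz-is-kz
1. 0 -> a / C _ C: inserts after position(s) 5, 6: zozisakaz
2. f -> v, s -> z, t -> d / V _ V: fires at position(s) 5: zozizakaz
surface: zozizakaz

cell SUR=un, NUM=so:
underlying: zoz-da-p
1. 0 -> a / C _ C: inserts after position(s) 3: zozadap
2. f -> v, s -> z, t -> d / V _ V: no change
surface: zozadap

cell SUR=un, NUM=ra:
underlying: zoz-is-p
1. 0 -> a / C _ C: inserts after position(s) 5: zozisap
2. f -> v, s -> z, t -> d / V _ V: fires at position(s) 5: zozizap
surface: zozizap


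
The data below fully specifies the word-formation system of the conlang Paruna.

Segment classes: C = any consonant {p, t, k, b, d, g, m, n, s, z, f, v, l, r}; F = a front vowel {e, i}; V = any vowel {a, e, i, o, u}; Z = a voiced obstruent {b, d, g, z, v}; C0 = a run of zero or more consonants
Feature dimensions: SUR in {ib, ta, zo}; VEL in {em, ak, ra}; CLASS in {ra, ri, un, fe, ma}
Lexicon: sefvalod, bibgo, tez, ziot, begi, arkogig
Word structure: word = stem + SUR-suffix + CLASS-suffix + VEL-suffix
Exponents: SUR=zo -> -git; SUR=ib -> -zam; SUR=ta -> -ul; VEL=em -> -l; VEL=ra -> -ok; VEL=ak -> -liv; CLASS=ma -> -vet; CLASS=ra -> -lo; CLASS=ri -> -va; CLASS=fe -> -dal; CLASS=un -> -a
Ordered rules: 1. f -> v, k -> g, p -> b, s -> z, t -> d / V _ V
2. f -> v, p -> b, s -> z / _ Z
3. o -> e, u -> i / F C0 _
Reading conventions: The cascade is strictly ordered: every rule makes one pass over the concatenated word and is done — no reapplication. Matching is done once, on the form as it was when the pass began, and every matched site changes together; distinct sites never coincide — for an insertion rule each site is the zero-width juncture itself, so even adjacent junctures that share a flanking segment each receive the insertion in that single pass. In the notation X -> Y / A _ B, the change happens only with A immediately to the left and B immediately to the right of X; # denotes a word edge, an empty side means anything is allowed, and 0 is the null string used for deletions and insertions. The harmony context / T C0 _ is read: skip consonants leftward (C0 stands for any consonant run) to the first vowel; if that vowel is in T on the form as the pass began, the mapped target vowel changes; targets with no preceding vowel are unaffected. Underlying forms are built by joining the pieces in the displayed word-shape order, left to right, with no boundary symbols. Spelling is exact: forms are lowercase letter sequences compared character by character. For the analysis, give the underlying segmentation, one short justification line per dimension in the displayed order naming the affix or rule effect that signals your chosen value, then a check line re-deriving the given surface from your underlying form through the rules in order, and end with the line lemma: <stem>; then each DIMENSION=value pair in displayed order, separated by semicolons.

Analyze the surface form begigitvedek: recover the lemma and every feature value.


underlying: begi-git-vet-ok
SUR=zo - signalled by the affix -git
VEL=ra - signalled by the affix -ok
CLASS=ma - signalled by the affix -vet
check: begigitvetok -> begigitvedok -> begigitvedok -> begigitvedek
lemma: begi; SUR=zo; VEL=ra; CLASS=ma


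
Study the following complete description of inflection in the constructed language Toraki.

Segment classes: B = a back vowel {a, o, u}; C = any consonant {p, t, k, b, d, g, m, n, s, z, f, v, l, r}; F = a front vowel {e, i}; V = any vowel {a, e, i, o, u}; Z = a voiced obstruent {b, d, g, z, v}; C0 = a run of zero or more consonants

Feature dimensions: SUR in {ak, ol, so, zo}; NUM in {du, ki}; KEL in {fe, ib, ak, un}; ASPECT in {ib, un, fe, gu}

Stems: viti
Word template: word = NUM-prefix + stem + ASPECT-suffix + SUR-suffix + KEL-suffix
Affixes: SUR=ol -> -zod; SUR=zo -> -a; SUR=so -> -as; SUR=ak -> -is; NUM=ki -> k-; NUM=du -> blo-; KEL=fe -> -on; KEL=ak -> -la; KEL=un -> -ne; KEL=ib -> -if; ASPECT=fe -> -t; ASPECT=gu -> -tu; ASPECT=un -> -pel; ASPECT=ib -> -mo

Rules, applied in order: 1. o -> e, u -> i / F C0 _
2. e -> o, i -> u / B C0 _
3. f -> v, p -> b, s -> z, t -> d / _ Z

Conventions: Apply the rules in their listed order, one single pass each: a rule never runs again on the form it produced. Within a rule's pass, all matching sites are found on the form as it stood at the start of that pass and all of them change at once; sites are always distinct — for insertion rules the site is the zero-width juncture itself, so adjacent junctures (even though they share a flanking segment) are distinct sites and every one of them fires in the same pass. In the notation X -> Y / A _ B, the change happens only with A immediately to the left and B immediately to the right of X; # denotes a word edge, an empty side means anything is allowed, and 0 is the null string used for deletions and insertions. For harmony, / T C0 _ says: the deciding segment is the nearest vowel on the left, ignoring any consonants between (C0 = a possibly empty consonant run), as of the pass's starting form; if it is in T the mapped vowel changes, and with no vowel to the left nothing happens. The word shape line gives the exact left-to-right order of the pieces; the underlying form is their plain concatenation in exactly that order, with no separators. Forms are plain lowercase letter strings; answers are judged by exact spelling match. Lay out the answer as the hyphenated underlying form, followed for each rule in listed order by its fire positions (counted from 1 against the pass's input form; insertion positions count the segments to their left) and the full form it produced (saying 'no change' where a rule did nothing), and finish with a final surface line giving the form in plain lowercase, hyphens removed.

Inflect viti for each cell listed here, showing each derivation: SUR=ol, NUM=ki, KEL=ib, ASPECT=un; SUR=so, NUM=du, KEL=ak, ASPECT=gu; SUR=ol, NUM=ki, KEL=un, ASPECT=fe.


cell SUR=ol, NUM=ki, KEL=ib, ASPECT=un:
underlying: k-viti-pel-zod-if
1. o -> e, u -> i / F C0 _: fires at position(s) 10: kvitipelzedif
2. e -> o, i -> u / B C0 _: no change
3. f -> v, p -> b, s -> z, t -> d / _ Z: no change
surface: kvitipelzedif

cell SUR=so, NUM=du, KEL=ak, ASPECT=gu:
underlying: blo-viti-tu-as-la
1. o -> e, u -> i / F C0 _: fires at position(s) 9: blovititiasla
2. e -> o, i -> u / B C0 _: fires at position(s) 5: blovutitiasla
3. f -> v, p -> b, s -> z, t -> d / _ Z: no change
surface: blovutitiasla

cell SUR=ol, NUM=ki, KEL=un, ASPECT=fe:
underlying: k-viti-t-zod-ne
1. o -> e, u -> i / F C0 _: fires at position(s) 8: kvititzedne
2. e -> o, i -> u / B C0 _: no change
3. f -> v, p -> b, s -> z, t -> d / _ Z: fires at position(s) 6: kvitidzedne
surface: kvitidzedne


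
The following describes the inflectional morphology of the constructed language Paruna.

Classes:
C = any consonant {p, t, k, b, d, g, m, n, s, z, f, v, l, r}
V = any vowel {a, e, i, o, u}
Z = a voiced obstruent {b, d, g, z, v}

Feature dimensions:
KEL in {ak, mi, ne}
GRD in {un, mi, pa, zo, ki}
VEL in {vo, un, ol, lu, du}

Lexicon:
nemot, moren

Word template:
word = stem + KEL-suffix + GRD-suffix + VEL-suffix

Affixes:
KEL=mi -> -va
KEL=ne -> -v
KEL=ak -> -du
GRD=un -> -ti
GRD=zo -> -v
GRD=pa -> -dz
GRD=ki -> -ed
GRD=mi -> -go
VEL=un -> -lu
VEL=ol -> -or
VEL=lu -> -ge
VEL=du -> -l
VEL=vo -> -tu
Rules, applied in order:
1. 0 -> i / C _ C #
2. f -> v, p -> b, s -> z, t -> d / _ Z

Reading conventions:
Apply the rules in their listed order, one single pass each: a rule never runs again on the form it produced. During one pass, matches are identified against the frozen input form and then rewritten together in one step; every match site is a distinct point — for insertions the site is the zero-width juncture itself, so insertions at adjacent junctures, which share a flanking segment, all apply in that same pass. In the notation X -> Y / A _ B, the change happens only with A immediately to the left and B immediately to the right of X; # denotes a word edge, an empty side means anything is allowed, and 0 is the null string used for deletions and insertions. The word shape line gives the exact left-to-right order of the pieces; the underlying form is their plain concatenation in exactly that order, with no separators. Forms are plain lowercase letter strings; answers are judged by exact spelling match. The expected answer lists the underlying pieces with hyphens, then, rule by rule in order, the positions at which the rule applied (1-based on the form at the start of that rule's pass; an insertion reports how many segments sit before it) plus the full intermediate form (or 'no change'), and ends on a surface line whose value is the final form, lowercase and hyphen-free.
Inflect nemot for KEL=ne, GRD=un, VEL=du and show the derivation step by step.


underlying: nemot-v-ti-l
1. 0 -> i / C _ C #: no change
2. f -> v, p -> b, s -> z, t -> d / _ Z: fires at position(s) 5: nemodvtil
surface: nemodvtil


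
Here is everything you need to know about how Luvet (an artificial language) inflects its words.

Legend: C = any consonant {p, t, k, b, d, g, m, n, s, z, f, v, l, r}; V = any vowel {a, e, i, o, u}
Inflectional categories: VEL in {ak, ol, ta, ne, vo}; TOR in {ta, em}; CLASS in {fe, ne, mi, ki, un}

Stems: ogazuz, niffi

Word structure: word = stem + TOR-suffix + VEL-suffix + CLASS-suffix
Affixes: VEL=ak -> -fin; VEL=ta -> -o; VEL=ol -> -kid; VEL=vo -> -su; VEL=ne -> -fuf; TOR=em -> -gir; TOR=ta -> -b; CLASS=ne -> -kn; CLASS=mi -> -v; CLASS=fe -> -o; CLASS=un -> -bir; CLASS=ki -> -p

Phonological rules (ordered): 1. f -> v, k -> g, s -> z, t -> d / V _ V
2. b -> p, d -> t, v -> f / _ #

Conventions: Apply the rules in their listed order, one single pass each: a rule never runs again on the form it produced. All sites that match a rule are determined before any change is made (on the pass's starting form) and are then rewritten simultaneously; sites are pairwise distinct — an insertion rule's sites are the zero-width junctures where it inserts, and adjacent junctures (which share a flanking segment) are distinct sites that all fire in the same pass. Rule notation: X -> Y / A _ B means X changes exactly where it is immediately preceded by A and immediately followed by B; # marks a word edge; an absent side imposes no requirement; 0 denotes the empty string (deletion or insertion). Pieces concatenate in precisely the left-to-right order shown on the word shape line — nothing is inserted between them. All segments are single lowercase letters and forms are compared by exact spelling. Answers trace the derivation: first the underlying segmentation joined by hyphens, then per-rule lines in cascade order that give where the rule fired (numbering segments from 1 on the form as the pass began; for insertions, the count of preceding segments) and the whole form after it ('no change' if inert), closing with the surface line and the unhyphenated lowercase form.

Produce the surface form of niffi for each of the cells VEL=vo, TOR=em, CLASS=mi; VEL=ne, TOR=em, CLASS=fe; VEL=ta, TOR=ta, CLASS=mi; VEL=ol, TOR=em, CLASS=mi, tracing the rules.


cell VEL=vo, TOR=em, CLASS=mi:
underlying: niffi-gir-su-v
1. f -> v, k -> g, s -> z, t -> d / V _ V: no change
2. b -> p, d -> t, v -> f / _ #: fires at position(s) 11: niffigirsuf
surface: niffigirsuf

cell VEL=ne, TOR=em, CLASS=fe:
underlying: niffi-gir-fuf-o
1. f -> v, k -> g, s -> z, t -> d / V _ V: fires at position(s) 11: niffigirfuvo
2. b -> p, d -> t, v -> f / _ #: no change
surface: niffigirfuvo

cell VEL=ta, TOR=ta, CLASS=mi:
underlying: niffi-b-o-v
1. f -> v, k -> g, s -> z, t -> d / V _ V: no change
2. b -> p, d -> t, v -> f / _ #: fires at position(s) 8: niffibof
surface: niffibof

cell VEL=ol, TOR=em, CLASS=mi:
underlying: niffi-gir-kid-v
1. f -> v, k -> g, s -> z, t -> d / V _ V: no change
2. b -> p, d -> t, v -> f / _ #: fires at position(s) 12: niffigirkidf
surface: niffigirkidf


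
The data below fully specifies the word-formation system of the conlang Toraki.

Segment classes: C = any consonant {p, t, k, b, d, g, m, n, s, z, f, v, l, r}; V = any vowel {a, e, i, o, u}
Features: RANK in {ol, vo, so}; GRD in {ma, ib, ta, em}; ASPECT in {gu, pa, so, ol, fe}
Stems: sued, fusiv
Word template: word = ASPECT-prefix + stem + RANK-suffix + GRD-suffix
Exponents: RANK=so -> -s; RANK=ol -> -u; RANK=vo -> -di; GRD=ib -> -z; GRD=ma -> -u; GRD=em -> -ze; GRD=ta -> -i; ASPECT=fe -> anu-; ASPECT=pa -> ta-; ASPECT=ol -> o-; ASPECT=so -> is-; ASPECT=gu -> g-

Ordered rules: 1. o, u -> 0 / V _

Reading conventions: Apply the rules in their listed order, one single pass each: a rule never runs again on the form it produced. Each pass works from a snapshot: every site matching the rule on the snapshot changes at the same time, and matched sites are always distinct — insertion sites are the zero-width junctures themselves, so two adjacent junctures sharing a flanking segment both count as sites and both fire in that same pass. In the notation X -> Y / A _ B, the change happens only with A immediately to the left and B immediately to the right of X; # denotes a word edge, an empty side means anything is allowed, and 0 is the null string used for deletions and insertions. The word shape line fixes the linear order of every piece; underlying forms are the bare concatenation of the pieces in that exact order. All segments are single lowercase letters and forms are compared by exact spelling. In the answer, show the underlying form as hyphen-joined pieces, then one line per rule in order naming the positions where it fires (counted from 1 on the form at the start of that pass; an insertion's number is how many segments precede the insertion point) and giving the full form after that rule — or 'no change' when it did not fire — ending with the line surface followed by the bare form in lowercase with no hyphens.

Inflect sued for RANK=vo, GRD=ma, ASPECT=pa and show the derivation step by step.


underlying: ta-sued-di-u
1. o, u -> 0 / V _: fires at position(s) 9: tasueddi
surface: tasueddi


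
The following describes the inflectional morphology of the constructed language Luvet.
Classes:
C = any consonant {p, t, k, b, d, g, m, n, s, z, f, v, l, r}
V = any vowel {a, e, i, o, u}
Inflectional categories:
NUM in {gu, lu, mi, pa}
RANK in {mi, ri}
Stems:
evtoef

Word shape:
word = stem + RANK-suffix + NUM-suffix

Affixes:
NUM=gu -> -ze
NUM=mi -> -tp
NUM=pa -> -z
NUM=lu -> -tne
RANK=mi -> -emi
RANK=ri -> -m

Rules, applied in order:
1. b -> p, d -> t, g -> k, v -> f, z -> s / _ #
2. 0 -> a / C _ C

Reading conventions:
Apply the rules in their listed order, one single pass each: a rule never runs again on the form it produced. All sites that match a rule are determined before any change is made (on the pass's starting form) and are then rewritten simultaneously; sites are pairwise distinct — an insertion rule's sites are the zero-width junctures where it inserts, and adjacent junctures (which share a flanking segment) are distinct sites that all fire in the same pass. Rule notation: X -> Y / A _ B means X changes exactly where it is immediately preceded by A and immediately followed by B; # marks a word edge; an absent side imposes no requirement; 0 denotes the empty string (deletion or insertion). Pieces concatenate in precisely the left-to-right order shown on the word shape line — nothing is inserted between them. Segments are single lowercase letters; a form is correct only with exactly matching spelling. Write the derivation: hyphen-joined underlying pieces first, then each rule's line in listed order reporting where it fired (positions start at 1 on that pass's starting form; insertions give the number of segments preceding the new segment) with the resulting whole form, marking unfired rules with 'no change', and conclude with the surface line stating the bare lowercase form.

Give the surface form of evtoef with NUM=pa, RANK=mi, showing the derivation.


underlying: evtoef-emi-z
1. b -> p, d -> t, g -> k, v -> f, z -> s / _ #: fires at position(s) 10: evtoefemis
2. 0 -> a / C _ C: inserts after position(s) 2: evatoefemis
surface: evatoefemis


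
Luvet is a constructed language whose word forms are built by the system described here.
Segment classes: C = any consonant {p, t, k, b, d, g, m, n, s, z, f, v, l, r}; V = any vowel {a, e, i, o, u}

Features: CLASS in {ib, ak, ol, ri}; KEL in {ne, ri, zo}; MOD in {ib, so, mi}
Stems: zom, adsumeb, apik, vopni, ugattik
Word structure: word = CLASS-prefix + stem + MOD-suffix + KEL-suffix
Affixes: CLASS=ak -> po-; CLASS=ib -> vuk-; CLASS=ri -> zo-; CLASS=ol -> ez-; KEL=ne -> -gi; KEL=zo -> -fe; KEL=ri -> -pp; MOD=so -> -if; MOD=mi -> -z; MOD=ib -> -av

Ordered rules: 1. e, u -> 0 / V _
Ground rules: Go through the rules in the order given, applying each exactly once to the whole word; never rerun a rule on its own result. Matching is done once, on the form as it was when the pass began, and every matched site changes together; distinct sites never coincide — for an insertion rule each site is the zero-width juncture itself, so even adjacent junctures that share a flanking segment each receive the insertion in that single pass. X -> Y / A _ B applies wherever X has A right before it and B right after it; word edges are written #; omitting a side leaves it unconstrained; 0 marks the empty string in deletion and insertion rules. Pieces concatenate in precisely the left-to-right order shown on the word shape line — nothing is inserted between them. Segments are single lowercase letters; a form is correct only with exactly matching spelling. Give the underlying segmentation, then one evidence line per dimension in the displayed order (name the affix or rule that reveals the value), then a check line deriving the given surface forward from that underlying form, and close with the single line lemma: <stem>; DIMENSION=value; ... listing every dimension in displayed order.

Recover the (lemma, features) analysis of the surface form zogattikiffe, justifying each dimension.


underlying: zo-ugattik-if-fe
CLASS=ri - signalled by the affix zo-
KEL=zo - signalled by the affix -fe
MOD=so - signalled by the affix -if
check: zougattikiffe -> zogattikiffe
lemma: ugattik; CLASS=ri; KEL=zo; MOD=so


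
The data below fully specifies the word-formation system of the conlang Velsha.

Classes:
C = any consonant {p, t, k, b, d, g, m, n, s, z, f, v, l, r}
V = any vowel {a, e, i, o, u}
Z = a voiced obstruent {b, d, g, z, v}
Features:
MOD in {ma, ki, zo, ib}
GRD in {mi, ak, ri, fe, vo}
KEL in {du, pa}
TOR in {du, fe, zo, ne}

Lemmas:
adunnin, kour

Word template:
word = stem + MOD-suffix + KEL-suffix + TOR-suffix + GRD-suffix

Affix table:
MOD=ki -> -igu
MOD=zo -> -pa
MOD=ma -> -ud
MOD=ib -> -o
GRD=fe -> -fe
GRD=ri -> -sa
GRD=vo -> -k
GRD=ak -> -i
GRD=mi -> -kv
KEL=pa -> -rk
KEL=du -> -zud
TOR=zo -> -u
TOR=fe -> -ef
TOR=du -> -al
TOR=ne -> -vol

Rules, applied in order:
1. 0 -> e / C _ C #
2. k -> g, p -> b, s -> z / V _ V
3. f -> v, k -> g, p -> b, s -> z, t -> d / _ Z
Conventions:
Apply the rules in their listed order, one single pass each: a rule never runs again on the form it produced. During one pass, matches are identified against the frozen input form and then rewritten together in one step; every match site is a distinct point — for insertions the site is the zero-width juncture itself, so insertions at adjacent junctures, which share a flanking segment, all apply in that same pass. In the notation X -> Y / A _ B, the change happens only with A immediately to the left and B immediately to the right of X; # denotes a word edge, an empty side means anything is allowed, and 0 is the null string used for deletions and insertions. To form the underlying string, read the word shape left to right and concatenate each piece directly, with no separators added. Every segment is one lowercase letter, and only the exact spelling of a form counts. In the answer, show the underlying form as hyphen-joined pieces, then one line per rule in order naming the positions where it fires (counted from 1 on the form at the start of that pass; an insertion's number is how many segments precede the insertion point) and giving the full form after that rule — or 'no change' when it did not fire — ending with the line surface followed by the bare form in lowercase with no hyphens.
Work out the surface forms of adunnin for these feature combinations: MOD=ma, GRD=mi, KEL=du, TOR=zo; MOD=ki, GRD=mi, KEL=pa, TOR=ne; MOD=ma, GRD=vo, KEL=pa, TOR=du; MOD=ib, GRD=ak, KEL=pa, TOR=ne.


cell MOD=ma, GRD=mi, KEL=du, TOR=zo:
underlying: adunnin-ud-zud-u-kv
1. 0 -> e / C _ C #: inserts after position(s) 14: adunninudzudukev
2. k -> g, p -> b, s -> z / V _ V: fires at position(s) 14: adunninudzudugev
3. f -> v, k -> g, p -> b, s -> z, t -> d / _ Z: no change
surface: adunninudzudugev

cell MOD=ki, GRD=mi, KEL=pa, TOR=ne:
underlying: adunnin-igu-rk-vol-kv
1. 0 -> e / C _ C #: inserts after position(s) 16: adunninigurkvolkev
2. k -> g, p -> b, s -> z / V _ V: no change
3. f -> v, k -> g, p -> b, s -> z, t -> d / _ Z: fires at position(s) 12: adunninigurgvolkev
surface: adunninigurgvolkev

cell MOD=ma, GRD=vo, KEL=pa, TOR=du:
underlying: adunnin-ud-rk-al-k
1. 0 -> e / C _ C #: inserts after position(s) 13: adunninudrkalek
2. k -> g, p -> b, s -> z / V _ V: no change
3. f -> v, k -> g, p -> b, s -> z, t -> d / _ Z: no change
surface: adunninudrkalek

cell MOD=ib, GRD=ak, KEL=pa, TOR=ne:
underlying: adunnin-o-rk-vol-i
1. 0 -> e / C _ C #: no change
2. k -> g, p -> b, s -> z / V _ V: no change
3. f -> v, k -> g, p -> b, s -> z, t -> d / _ Z: fires at position(s) 10: adunninorgvoli
surface: adunninorgvoli


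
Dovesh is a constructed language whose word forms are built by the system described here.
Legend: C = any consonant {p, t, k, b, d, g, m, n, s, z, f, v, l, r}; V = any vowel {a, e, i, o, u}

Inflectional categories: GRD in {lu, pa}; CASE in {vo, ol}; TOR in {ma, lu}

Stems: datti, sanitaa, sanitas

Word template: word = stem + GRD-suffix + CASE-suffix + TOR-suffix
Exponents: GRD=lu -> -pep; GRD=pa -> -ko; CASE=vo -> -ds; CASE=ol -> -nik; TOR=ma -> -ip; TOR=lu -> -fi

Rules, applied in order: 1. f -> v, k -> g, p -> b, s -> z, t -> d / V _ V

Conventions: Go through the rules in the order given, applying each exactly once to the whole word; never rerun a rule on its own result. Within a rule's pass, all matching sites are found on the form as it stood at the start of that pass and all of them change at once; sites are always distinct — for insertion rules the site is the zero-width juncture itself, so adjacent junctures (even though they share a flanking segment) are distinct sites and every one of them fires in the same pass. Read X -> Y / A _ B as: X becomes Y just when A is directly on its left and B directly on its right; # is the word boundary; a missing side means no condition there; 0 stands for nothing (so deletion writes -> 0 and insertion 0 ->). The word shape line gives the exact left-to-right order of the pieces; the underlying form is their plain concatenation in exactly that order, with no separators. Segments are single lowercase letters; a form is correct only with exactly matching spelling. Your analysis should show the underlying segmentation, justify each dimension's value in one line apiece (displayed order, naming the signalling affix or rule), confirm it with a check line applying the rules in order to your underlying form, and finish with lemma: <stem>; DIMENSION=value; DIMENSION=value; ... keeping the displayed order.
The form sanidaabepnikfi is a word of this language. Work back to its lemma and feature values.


underlying: sanitaa-pep-nik-fi
GRD=lu - signalled by the affix -pep
CASE=ol - signalled by the affix -nik
TOR=lu - signalled by the affix -fi
check: sanitaapepnikfi -> sanidaabepnikfi
lemma: sanitaa; GRD=lu; CASE=ol; TOR=lu


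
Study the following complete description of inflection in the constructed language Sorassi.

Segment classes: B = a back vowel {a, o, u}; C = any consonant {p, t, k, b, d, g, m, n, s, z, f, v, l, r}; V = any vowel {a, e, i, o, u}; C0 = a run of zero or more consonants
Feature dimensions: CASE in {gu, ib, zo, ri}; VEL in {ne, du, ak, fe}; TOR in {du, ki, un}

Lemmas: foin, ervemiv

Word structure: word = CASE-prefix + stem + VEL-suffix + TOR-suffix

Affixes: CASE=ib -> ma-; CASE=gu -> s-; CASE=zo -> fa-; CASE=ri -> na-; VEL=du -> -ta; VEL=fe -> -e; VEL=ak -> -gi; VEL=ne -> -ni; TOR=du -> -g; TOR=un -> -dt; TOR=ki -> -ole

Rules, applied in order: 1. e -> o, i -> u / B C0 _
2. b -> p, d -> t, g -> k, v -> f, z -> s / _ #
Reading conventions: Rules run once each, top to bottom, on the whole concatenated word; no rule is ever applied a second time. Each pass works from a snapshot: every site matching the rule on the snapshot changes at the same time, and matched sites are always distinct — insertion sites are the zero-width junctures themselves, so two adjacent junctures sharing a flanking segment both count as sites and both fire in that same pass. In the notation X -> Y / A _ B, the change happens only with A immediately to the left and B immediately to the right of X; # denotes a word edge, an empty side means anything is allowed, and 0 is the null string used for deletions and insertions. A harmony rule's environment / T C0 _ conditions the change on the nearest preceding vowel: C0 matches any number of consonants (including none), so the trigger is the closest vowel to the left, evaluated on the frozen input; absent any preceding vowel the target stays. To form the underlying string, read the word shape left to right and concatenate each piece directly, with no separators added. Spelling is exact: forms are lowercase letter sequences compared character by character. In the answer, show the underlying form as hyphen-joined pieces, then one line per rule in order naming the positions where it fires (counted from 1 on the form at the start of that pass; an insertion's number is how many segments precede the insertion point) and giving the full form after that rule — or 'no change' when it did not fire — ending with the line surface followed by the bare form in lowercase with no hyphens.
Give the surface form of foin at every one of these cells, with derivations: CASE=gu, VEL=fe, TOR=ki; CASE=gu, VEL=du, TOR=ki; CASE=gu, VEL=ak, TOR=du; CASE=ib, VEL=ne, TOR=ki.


cell CASE=gu, VEL=fe, TOR=ki:
underlying: s-foin-e-ole
1. e -> o, i -> u / B C0 _: fires at position(s) 4, 9: sfouneolo
2. b -> p, d -> t, g -> k, v -> f, z -> s / _ #: no change
surface: sfouneolo

cell CASE=gu, VEL=du, TOR=ki:
underlying: s-foin-ta-ole
1. e -> o, i -> u / B C0 _: fires at position(s) 4, 10: sfountaolo
2. b -> p, d -> t, g -> k, v -> f, z -> s / _ #: no change
surface: sfountaolo

cell CASE=gu, VEL=ak, TOR=du:
underlying: s-foin-gi-g
1. e -> o, i -> u / B C0 _: fires at position(s) 4: sfoungig
2. b -> p, d -> t, g -> k, v -> f, z -> s / _ #: fires at position(s) 8: sfoungik
surface: sfoungik

cell CASE=ib, VEL=ne, TOR=ki:
underlying: ma-foin-ni-ole
1. e -> o, i -> u / B C0 _: fires at position(s) 5, 11: mafounniolo
2. b -> p, d -> t, g -> k, v -> f, z -> s / _ #: no change
surface: mafounniolo


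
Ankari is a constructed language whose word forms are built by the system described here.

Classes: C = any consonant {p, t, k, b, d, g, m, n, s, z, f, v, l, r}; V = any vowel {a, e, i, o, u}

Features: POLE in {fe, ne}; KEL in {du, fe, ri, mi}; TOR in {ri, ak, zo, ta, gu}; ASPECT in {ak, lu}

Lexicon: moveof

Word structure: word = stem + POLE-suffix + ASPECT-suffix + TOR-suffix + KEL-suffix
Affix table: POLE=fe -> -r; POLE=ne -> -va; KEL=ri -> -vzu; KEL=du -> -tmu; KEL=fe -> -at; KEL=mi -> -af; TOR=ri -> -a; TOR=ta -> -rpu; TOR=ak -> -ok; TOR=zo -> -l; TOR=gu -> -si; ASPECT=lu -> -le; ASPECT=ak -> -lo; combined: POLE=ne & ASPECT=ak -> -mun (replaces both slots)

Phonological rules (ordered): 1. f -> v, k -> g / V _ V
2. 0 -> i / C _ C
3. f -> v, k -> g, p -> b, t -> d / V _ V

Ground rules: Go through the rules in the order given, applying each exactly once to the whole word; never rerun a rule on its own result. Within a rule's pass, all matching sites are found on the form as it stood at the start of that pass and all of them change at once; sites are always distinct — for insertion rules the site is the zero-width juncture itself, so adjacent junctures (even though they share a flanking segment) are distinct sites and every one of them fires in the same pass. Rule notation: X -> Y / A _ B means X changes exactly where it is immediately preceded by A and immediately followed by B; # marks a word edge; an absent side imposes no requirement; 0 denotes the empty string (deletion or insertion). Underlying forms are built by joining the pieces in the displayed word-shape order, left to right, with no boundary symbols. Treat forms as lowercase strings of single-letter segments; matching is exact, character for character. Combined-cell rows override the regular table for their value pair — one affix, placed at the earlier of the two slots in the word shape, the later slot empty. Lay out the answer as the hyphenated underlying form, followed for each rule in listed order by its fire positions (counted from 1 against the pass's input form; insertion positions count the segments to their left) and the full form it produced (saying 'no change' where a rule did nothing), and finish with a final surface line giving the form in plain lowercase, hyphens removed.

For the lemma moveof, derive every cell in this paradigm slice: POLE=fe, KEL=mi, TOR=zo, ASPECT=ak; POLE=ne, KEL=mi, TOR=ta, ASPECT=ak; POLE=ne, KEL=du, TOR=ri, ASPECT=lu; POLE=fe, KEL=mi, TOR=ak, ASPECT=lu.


cell POLE=fe, KEL=mi, TOR=zo, ASPECT=ak:
underlying: moveof-r-lo-l-af
1. f -> v, k -> g / V _ V: no change
2. 0 -> i / C _ C: inserts after position(s) 6, 7: moveofirilolaf
3. f -> v, k -> g, p -> b, t -> d / V _ V: fires at position(s) 6: moveovirilolaf
surface: moveovirilolaf

cell POLE=ne, KEL=mi, TOR=ta, ASPECT=ak:
underlying: moveof-mun-rpu-af
1. f -> v, k -> g / V _ V: no change
2. 0 -> i / C _ C: inserts after position(s) 6, 9, 10: moveofimuniripuaf
3. f -> v, k -> g, p -> b, t -> d / V _ V: fires at position(s) 6, 14: moveovimuniribuaf
surface: moveovimuniribuaf

cell POLE=ne, KEL=du, TOR=ri, ASPECT=lu:
underlying: moveof-va-le-a-tmu
1. f -> v, k -> g / V _ V: no change
2. 0 -> i / C _ C: inserts after position(s) 6, 12: moveofivaleatimu
3. f -> v, k -> g, p -> b, t -> d / V _ V: fires at position(s) 6, 13: moveovivaleadimu
surface: moveovivaleadimu

cell POLE=fe, KEL=mi, TOR=ak, ASPECT=lu:
underlying: moveof-r-le-ok-af
1. f -> v, k -> g / V _ V: fires at position(s) 11: moveofrleogaf
2. 0 -> i / C _ C: inserts after position(s) 6, 7: moveofirileogaf
3. f -> v, k -> g, p -> b, t -> d / V _ V: fires at position(s) 6: moveovirileogaf
surface: moveovirileogaf


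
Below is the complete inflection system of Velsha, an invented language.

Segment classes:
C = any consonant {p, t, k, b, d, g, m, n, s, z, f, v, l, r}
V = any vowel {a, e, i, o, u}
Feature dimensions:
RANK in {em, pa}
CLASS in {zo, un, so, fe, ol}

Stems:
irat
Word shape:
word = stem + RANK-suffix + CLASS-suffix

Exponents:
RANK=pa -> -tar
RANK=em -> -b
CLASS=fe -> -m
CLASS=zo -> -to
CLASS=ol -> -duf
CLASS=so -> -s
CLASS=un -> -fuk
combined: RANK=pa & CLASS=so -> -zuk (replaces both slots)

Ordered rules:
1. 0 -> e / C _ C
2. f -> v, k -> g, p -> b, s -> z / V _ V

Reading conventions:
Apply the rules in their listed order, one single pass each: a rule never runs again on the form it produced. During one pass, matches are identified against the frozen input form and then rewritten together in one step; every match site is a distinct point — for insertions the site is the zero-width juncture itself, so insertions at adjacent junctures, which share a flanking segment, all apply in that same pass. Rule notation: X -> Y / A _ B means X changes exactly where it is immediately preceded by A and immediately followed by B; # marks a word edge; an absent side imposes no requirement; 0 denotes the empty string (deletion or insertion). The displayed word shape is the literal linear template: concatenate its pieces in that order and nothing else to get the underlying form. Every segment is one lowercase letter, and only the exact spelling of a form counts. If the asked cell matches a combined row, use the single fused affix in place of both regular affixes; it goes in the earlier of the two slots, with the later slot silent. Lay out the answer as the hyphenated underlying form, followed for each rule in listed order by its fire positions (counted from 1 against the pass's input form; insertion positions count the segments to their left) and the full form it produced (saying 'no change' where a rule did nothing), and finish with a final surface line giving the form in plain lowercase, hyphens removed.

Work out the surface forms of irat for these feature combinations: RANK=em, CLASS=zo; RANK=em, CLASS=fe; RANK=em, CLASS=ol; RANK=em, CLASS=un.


cell RANK=em, CLASS=zo:
underlying: irat-b-to
1. 0 -> e / C _ C: inserts after position(s) 4, 5: iratebeto
2. f -> v, k -> g, p -> b, s -> z / V _ V: no change
surface: iratebeto

cell RANK=em, CLASS=fe:
underlying: irat-b-m
1. 0 -> e / C _ C: inserts after position(s) 4, 5: iratebem
2. f -> v, k -> g, p -> b, s -> z / V _ V: no change
surface: iratebem

cell RANK=em, CLASS=ol:
underlying: irat-b-duf
1. 0 -> e / C _ C: inserts after position(s) 4, 5: iratebeduf
2. f -> v, k -> g, p -> b, s -> z / V _ V: no change
surface: iratebeduf

cell RANK=em, CLASS=un:
underlying: irat-b-fuk
1. 0 -> e / C _ C: inserts after position(s) 4, 5: iratebefuk
2. f -> v, k -> g, p -> b, s -> z / V _ V: fires at position(s) 8: iratebevuk
surface: iratebevuk


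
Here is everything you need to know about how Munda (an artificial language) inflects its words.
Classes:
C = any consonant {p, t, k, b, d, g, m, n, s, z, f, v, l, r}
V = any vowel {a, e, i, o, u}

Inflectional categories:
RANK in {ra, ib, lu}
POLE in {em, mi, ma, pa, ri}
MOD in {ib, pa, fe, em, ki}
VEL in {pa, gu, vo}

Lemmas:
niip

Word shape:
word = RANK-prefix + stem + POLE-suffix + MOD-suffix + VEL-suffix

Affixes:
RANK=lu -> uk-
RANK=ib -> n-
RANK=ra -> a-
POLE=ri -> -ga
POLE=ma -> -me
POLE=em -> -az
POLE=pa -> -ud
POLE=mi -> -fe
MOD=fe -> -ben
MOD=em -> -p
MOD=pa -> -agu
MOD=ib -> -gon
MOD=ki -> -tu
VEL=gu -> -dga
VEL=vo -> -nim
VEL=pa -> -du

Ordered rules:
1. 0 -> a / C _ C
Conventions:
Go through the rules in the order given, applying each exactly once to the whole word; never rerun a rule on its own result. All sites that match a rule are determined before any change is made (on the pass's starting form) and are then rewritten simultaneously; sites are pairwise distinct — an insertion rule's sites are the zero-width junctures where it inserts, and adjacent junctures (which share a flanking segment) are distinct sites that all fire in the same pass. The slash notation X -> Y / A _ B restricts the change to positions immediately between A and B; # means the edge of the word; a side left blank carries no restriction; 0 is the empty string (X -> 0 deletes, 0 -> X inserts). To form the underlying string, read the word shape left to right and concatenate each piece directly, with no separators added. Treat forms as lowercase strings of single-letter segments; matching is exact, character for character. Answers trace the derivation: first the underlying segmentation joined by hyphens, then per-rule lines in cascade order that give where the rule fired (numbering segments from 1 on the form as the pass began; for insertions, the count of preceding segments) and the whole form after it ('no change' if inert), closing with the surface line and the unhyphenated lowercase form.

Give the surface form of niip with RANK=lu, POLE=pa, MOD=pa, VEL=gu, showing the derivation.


underlying: uk-niip-ud-agu-dga
1. 0 -> a / C _ C: inserts after position(s) 2, 12: ukaniipudagudaga
surface: ukaniipudagudaga
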